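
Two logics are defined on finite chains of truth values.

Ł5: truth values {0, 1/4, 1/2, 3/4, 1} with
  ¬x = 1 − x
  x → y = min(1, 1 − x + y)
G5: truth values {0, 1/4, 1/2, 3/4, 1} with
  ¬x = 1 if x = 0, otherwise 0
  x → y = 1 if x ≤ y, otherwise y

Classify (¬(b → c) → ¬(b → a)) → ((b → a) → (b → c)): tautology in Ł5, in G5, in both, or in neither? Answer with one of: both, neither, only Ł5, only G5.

only Ł5

In Ł5: every assignment gives 1 — tautology.
In G5: at a = 1/2, b = 1/2, c = 1/4 the value is 1/4 — not a tautology.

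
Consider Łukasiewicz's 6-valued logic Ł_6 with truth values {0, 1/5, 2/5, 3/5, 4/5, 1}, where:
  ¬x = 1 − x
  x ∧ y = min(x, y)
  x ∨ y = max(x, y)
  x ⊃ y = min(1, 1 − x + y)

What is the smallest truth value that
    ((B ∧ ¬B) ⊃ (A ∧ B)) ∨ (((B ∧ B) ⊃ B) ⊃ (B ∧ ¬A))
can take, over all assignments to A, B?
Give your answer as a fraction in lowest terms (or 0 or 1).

3/5

Take A = 0, B = 2/5:
¬B = ¬2/5 = 3/5
B ∧ ¬B = 2/5 ∧ 3/5 = 2/5
A ∧ B = 0 ∧ 2/5 = 0
(B ∧ ¬B) ⊃ (A ∧ B) = 2/5 ⊃ 0 = 3/5
B ∧ B = 2/5 ∧ 2/5 = 2/5
(B ∧ B) ⊃ B = 2/5 ⊃ 2/5 = 1
¬A = ¬0 = 1
B ∧ ¬A = 2/5 ∧ 1 = 2/5
((B ∧ B) ⊃ B) ⊃ (B ∧ ¬A) = 1 ⊃ 2/5 = 2/5
((B ∧ ¬B) ⊃ (A ∧ B)) ∨ (((B ∧ B) ⊃ B) ⊃ (B ∧ ¬A)) = 3/5 ∨ 2/5 = 3/5
No assignment yields a value below 3/5, so this is the minimum.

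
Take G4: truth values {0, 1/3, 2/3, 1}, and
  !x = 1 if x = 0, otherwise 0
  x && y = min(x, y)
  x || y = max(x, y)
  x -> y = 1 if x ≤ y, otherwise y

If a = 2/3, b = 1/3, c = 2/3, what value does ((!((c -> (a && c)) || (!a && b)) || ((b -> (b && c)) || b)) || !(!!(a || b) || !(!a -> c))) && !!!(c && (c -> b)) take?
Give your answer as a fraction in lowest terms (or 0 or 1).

0

a && c = 2/3 && 2/3 = 2/3
c -> (a && c) = 2/3 -> 2/3 = 1
!a = !2/3 = 0
!a && b = 0 && 1/3 = 0
(c -> (a && c)) || (!a && b) = 1 || 0 = 1
!((c -> (a && c)) || (!a && b)) = !1 = 0
b && c = 1/3 && 2/3 = 1/3
b -> (b && c) = 1/3 -> 1/3 = 1
(b -> (b && c)) || b = 1 || 1/3 = 1
!((c -> (a && c)) || (!a && b)) || ((b -> (b && c)) || b) = 0 || 1 = 1
a || b = 2/3 || 1/3 = 2/3
!(a || b) = !2/3 = 0
!!(a || b) = !0 = 1
!a = !2/3 = 0
!a -> c = 0 -> 2/3 = 1
!(!a -> c) = !1 = 0
!!(a || b) || !(!a -> c) = 1 || 0 = 1
!(!!(a || b) || !(!a -> c)) = !1 = 0
(!((c -> (a && c)) || (!a && b)) || ((b -> (b && c)) || b)) || !(!!(a || b) || !(!a -> c)) = 1 || 0 = 1
c -> b = 2/3 -> 1/3 = 1/3
c && (c -> b) = 2/3 && 1/3 = 1/3
!(c && (c -> b)) = !1/3 = 0
!!(c && (c -> b)) = !0 = 1
!!!(c && (c -> b)) = !1 = 0
((!((c -> (a && c)) || (!a && b)) || ((b -> (b && c)) || b)) || !(!!(a || b) || !(!a -> c))) && !!!(c && (c -> b)) = 1 && 0 = 0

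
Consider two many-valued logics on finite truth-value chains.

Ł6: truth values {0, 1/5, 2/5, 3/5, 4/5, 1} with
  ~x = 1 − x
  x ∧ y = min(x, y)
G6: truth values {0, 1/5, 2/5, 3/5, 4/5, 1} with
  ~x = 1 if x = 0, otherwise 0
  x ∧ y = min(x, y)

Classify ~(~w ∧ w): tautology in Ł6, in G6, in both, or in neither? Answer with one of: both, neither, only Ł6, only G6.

In Ł6: at w = 1/5 the value is 4/5 — not a tautology.
In G6: every assignment gives 1 — tautology.

only G6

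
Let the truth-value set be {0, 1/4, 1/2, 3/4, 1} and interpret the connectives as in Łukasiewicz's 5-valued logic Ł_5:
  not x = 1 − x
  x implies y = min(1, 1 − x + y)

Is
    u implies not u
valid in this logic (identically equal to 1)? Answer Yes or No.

No

Counterexample: take u = 3/4.
not u = not 3/4 = 1/4
u implies not u = 3/4 implies 1/4 = 1/2
This gives 1/2 ≠ 1.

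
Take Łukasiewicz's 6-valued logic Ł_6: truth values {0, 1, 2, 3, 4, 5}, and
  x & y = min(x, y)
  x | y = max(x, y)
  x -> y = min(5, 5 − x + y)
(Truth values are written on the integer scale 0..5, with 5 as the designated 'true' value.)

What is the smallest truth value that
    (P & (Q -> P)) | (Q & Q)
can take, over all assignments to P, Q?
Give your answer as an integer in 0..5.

Take P = 0, Q = 0:
Q -> P = 0 -> 0 = 5
P & (Q -> P) = 0 & 5 = 0
Q & Q = 0 & 0 = 0
(P & (Q -> P)) | (Q & Q) = 0 | 0 = 0
No assignment yields a value below 0, so this is the minimum.

0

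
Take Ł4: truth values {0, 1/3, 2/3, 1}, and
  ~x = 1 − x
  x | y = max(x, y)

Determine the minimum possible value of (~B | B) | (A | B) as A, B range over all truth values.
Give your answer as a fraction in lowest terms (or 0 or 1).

Take A = 0, B = 1/3:
~B = ~1/3 = 2/3
~B | B = 2/3 | 1/3 = 2/3
A | B = 0 | 1/3 = 1/3
(~B | B) | (A | B) = 2/3 | 1/3 = 2/3
No assignment yields a value below 2/3, so this is the minimum.

2/3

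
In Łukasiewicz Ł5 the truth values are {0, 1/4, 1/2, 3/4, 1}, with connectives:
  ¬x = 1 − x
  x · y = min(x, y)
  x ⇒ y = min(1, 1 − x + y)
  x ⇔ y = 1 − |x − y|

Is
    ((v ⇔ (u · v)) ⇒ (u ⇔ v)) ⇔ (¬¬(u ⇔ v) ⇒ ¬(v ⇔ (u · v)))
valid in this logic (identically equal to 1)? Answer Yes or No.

No

Counterexample: take u = 0, v = 0.
u · v = 0 · 0 = 0
v ⇔ (u · v) = 0 ⇔ 0 = 1
u ⇔ v = 0 ⇔ 0 = 1
(v ⇔ (u · v)) ⇒ (u ⇔ v) = 1 ⇒ 1 = 1
u ⇔ v = 0 ⇔ 0 = 1
¬(u ⇔ v) = ¬1 = 0
¬¬(u ⇔ v) = ¬0 = 1
u · v = 0 · 0 = 0
v ⇔ (u · v) = 0 ⇔ 0 = 1
¬(v ⇔ (u · v)) = ¬1 = 0
¬¬(u ⇔ v) ⇒ ¬(v ⇔ (u · v)) = 1 ⇒ 0 = 0
((v ⇔ (u · v)) ⇒ (u ⇔ v)) ⇔ (¬¬(u ⇔ v) ⇒ ¬(v ⇔ (u · v))) = 1 ⇔ 0 = 0
This gives 0 ≠ 1.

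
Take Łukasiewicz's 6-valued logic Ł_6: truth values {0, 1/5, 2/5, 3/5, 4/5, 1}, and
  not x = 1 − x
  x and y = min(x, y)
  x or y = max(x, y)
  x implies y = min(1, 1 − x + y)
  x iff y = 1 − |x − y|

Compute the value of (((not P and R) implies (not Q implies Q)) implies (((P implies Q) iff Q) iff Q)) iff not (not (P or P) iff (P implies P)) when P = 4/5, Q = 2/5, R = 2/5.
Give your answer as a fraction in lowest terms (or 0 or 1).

not P = not 4/5 = 1/5
not P and R = 1/5 and 2/5 = 1/5
not Q = not 2/5 = 3/5
not Q implies Q = 3/5 implies 2/5 = 4/5
(not P and R) implies (not Q implies Q) = 1/5 implies 4/5 = 1
P implies Q = 4/5 implies 2/5 = 3/5
(P implies Q) iff Q = 3/5 iff 2/5 = 4/5
((P implies Q) iff Q) iff Q = 4/5 iff 2/5 = 3/5
((not P and R) implies (not Q implies Q)) implies (((P implies Q) iff Q) iff Q) = 1 implies 3/5 = 3/5
P or P = 4/5 or 4/5 = 4/5
not (P or P) = not 4/5 = 1/5
P implies P = 4/5 implies 4/5 = 1
not (P or P) iff (P implies P) = 1/5 iff 1 = 1/5
not (not (P or P) iff (P implies P)) = not 1/5 = 4/5
(((not P and R) implies (not Q implies Q)) implies (((P implies Q) iff Q) iff Q)) iff not (not (P or P) iff (P implies P)) = 3/5 iff 4/5 = 4/5

4/5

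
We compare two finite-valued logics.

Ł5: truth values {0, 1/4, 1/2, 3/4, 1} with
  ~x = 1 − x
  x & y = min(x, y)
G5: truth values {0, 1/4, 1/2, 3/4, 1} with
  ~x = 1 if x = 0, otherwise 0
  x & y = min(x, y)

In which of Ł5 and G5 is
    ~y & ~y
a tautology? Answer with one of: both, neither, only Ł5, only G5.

neither

In Ł5: at y = 1/4 the value is 3/4 — not a tautology.
In G5: at y = 1/4 the value is 0 — not a tautology.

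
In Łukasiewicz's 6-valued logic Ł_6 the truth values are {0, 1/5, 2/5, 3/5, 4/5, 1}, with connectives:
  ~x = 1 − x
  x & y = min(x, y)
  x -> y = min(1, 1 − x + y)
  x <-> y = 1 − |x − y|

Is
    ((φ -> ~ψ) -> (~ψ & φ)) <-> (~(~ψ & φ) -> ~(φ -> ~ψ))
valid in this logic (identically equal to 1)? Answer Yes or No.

Yes

At φ = 1, ψ = 4/5, for instance:
~ψ = ~4/5 = 1/5
φ -> ~ψ = 1 -> 1/5 = 1/5
~ψ = ~4/5 = 1/5
~ψ & φ = 1/5 & 1 = 1/5
(φ -> ~ψ) -> (~ψ & φ) = 1/5 -> 1/5 = 1
~(~ψ & φ) = ~1/5 = 4/5
~(φ -> ~ψ) = ~1/5 = 4/5
~(~ψ & φ) -> ~(φ -> ~ψ) = 4/5 -> 4/5 = 1
((φ -> ~ψ) -> (~ψ & φ)) <-> (~(~ψ & φ) -> ~(φ -> ~ψ)) = 1 <-> 1 = 1
and checking the remaining 35 assignments likewise gives ≥ 1 in every case.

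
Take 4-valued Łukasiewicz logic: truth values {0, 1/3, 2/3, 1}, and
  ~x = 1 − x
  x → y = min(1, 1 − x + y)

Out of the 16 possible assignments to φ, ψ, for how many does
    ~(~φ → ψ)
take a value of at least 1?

φ = 0, ψ = 0 ↦ 1  ≥
φ = 0, ψ = 1/3 ↦ 2/3  <
φ = 0, ψ = 2/3 ↦ 1/3  <
φ = 0, ψ = 1 ↦ 0  <
φ = 1/3, ψ = 0 ↦ 2/3  <
φ = 1/3, ψ = 1/3 ↦ 1/3  <
φ = 1/3, ψ = 2/3 ↦ 0  <
φ = 1/3, ψ = 1 ↦ 0  <
φ = 2/3, ψ = 0 ↦ 1/3  <
φ = 2/3, ψ = 1/3 ↦ 0  <
φ = 2/3, ψ = 2/3 ↦ 0  <
φ = 2/3, ψ = 1 ↦ 0  <
φ = 1, ψ = 0 ↦ 0  <
φ = 1, ψ = 1/3 ↦ 0  <
φ = 1, ψ = 2/3 ↦ 0  <
φ = 1, ψ = 1 ↦ 0  <
So 1 of the 16 assignments meets the threshold.

1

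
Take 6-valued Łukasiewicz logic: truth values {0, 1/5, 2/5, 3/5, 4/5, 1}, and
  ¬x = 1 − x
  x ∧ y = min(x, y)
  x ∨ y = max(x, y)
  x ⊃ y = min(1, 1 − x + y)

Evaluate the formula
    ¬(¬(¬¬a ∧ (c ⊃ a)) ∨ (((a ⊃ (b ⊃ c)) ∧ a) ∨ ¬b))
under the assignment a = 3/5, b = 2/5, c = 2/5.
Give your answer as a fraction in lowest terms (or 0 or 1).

¬a = ¬3/5 = 2/5
¬¬a = ¬2/5 = 3/5
c ⊃ a = 2/5 ⊃ 3/5 = 1
¬¬a ∧ (c ⊃ a) = 3/5 ∧ 1 = 3/5
¬(¬¬a ∧ (c ⊃ a)) = ¬3/5 = 2/5
b ⊃ c = 2/5 ⊃ 2/5 = 1
a ⊃ (b ⊃ c) = 3/5 ⊃ 1 = 1
(a ⊃ (b ⊃ c)) ∧ a = 1 ∧ 3/5 = 3/5
¬b = ¬2/5 = 3/5
((a ⊃ (b ⊃ c)) ∧ a) ∨ ¬b = 3/5 ∨ 3/5 = 3/5
¬(¬¬a ∧ (c ⊃ a)) ∨ (((a ⊃ (b ⊃ c)) ∧ a) ∨ ¬b) = 2/5 ∨ 3/5 = 3/5
¬(¬(¬¬a ∧ (c ⊃ a)) ∨ (((a ⊃ (b ⊃ c)) ∧ a) ∨ ¬b)) = ¬3/5 = 2/5

2/5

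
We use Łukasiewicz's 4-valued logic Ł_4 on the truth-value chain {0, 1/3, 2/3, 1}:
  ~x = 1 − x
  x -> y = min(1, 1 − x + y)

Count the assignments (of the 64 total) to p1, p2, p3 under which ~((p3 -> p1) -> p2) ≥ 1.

10

value 1: 10 assignments (counts)
value 2/3: 13 assignments
value 1/3: 15 assignments
value 0: 26 assignments
So 10 of the 64 assignments meet the threshold.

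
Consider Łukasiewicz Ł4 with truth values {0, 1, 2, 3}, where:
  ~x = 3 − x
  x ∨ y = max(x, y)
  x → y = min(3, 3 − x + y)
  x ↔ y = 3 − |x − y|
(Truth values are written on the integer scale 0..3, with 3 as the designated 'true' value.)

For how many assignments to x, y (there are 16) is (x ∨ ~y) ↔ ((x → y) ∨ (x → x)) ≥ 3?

7

x = 0, y = 0 ↦ 3  ≥
x = 0, y = 1 ↦ 2  <
x = 0, y = 2 ↦ 1  <
x = 0, y = 3 ↦ 0  <
x = 1, y = 0 ↦ 3  ≥
x = 1, y = 1 ↦ 2  <
x = 1, y = 2 ↦ 1  <
x = 1, y = 3 ↦ 1  <
x = 2, y = 0 ↦ 3  ≥
x = 2, y = 1 ↦ 2  <
x = 2, y = 2 ↦ 2  <
x = 2, y = 3 ↦ 2  <
x = 3, y = 0 ↦ 3  ≥
x = 3, y = 1 ↦ 3  ≥
x = 3, y = 2 ↦ 3  ≥
x = 3, y = 3 ↦ 3  ≥
So 7 of the 16 assignments meet the threshold.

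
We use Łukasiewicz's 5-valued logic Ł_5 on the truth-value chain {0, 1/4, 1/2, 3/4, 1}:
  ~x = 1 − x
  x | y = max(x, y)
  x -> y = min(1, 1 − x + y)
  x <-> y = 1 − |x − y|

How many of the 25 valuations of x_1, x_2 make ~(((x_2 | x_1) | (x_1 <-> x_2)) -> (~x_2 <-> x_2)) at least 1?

value 1: 7 assignments (counts)
value 3/4: 2 assignments
value 1/2: 5 assignments
value 1/4: 6 assignments
value 0: 5 assignments
So 7 of the 25 assignments meet the threshold.

7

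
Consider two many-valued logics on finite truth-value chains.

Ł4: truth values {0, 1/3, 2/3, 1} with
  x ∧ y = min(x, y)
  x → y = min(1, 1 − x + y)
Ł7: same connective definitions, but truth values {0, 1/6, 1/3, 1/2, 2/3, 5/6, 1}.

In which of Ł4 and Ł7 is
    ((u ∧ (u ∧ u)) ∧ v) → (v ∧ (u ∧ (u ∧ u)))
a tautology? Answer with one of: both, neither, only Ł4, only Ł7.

both

In Ł4: every assignment gives 1 — tautology.
In Ł7: every assignment gives 1 — tautology.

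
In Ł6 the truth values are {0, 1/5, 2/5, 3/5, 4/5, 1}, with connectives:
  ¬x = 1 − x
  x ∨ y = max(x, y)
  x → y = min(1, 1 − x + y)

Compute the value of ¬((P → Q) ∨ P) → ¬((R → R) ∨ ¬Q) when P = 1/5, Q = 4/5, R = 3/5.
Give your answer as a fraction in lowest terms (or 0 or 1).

1

P → Q = 1/5 → 4/5 = 1
(P → Q) ∨ P = 1 ∨ 1/5 = 1
¬((P → Q) ∨ P) = ¬1 = 0
R → R = 3/5 → 3/5 = 1
¬Q = ¬4/5 = 1/5
(R → R) ∨ ¬Q = 1 ∨ 1/5 = 1
¬((R → R) ∨ ¬Q) = ¬1 = 0
¬((P → Q) ∨ P) → ¬((R → R) ∨ ¬Q) = 0 → 0 = 1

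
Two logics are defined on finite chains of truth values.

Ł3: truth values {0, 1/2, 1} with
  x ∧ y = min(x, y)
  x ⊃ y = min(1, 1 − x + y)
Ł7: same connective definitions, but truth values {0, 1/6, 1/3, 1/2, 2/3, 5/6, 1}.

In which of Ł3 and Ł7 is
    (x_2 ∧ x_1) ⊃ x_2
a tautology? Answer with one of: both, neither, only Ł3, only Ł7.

both

In Ł3: every assignment gives 1 — tautology.
In Ł7: every assignment gives 1 — tautology.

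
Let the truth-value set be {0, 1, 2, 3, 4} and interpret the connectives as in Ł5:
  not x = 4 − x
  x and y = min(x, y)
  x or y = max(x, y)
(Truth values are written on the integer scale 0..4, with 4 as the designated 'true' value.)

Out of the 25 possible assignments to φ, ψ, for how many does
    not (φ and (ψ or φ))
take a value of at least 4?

5

value 4: 5 assignments (counts)
value 3: 5 assignments
value 2: 5 assignments
value 1: 5 assignments
value 0: 5 assignments
So 5 of the 25 assignments meet the threshold.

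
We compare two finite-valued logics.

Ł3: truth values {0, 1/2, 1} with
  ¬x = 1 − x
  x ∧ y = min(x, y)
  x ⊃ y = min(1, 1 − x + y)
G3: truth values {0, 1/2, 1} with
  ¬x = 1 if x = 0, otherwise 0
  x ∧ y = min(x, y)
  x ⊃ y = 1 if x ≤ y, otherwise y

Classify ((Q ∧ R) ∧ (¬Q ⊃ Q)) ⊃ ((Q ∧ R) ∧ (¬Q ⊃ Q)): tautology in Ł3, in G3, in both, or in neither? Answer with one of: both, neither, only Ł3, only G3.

both

In Ł3: every assignment gives 1 — tautology.
In G3: every assignment gives 1 — tautology.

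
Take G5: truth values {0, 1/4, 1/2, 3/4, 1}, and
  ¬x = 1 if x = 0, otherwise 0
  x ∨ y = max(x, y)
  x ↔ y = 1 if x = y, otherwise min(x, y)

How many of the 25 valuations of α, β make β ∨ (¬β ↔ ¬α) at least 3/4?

19

value 1: 18 assignments (counts)
value 3/4: 1 assignment (counts)
value 1/2: 1 assignment
value 1/4: 1 assignment
value 0: 4 assignments
So 19 of the 25 assignments meet the threshold.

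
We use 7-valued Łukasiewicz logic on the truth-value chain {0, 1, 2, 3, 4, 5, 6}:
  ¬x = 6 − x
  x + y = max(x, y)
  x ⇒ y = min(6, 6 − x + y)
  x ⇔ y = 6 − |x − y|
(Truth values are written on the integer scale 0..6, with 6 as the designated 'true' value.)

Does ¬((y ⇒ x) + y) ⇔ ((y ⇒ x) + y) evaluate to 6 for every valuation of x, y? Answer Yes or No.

No

Counterexample: take x = 0, y = 0.
y ⇒ x = 0 ⇒ 0 = 6
(y ⇒ x) + y = 6 + 0 = 6
¬((y ⇒ x) + y) = ¬6 = 0
y ⇒ x = 0 ⇒ 0 = 6
(y ⇒ x) + y = 6 + 0 = 6
¬((y ⇒ x) + y) ⇔ ((y ⇒ x) + y) = 0 ⇔ 6 = 0
This gives 0 ≠ 6.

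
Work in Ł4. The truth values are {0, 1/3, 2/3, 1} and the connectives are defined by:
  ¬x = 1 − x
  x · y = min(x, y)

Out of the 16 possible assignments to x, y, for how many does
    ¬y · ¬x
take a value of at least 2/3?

4

x = 0, y = 0 ↦ 1  ≥
x = 0, y = 1/3 ↦ 2/3  ≥
x = 0, y = 2/3 ↦ 1/3  <
x = 0, y = 1 ↦ 0  <
x = 1/3, y = 0 ↦ 2/3  ≥
x = 1/3, y = 1/3 ↦ 2/3  ≥
x = 1/3, y = 2/3 ↦ 1/3  <
x = 1/3, y = 1 ↦ 0  <
x = 2/3, y = 0 ↦ 1/3  <
x = 2/3, y = 1/3 ↦ 1/3  <
x = 2/3, y = 2/3 ↦ 1/3  <
x = 2/3, y = 1 ↦ 0  <
x = 1, y = 0 ↦ 0  <
x = 1, y = 1/3 ↦ 0  <
x = 1, y = 2/3 ↦ 0  <
x = 1, y = 1 ↦ 0  <
So 4 of the 16 assignments meet the threshold.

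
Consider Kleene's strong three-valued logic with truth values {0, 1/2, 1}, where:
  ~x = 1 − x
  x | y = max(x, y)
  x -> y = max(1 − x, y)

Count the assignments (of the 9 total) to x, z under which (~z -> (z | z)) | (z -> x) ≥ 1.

7

x = 0, z = 0 ↦ 1  ≥
x = 0, z = 1/2 ↦ 1/2  <
x = 0, z = 1 ↦ 1  ≥
x = 1/2, z = 0 ↦ 1  ≥
x = 1/2, z = 1/2 ↦ 1/2  <
x = 1/2, z = 1 ↦ 1  ≥
x = 1, z = 0 ↦ 1  ≥
x = 1, z = 1/2 ↦ 1  ≥
x = 1, z = 1 ↦ 1  ≥
So 7 of the 9 assignments meet the threshold.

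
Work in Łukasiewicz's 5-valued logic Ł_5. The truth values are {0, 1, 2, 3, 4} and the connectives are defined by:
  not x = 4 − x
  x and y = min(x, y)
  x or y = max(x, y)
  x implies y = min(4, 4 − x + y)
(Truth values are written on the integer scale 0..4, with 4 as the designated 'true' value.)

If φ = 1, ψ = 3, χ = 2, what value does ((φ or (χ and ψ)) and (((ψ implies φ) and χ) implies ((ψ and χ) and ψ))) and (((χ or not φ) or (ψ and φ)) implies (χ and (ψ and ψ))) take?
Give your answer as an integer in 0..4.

2

χ and ψ = 2 and 3 = 2
φ or (χ and ψ) = 1 or 2 = 2
ψ implies φ = 3 implies 1 = 2
(ψ implies φ) and χ = 2 and 2 = 2
ψ and χ = 3 and 2 = 2
(ψ and χ) and ψ = 2 and 3 = 2
((ψ implies φ) and χ) implies ((ψ and χ) and ψ) = 2 implies 2 = 4
(φ or (χ and ψ)) and (((ψ implies φ) and χ) implies ((ψ and χ) and ψ)) = 2 and 4 = 2
not φ = not 1 = 3
χ or not φ = 2 or 3 = 3
ψ and φ = 3 and 1 = 1
(χ or not φ) or (ψ and φ) = 3 or 1 = 3
ψ and ψ = 3 and 3 = 3
χ and (ψ and ψ) = 2 and 3 = 2
((χ or not φ) or (ψ and φ)) implies (χ and (ψ and ψ)) = 3 implies 2 = 3
((φ or (χ and ψ)) and (((ψ implies φ) and χ) implies ((ψ and χ) and ψ))) and (((χ or not φ) or (ψ and φ)) implies (χ and (ψ and ψ))) = 2 and 3 = 2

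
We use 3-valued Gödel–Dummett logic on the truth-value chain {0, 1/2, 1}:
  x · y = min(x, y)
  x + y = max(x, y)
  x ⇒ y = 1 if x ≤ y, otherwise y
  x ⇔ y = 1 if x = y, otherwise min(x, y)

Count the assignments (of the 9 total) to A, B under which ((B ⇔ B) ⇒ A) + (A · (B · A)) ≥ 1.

A = 0, B = 0 ↦ 0  <
A = 0, B = 1/2 ↦ 0  <
A = 0, B = 1 ↦ 0  <
A = 1/2, B = 0 ↦ 1/2  <
A = 1/2, B = 1/2 ↦ 1/2  <
A = 1/2, B = 1 ↦ 1/2  <
A = 1, B = 0 ↦ 1  ≥
A = 1, B = 1/2 ↦ 1  ≥
A = 1, B = 1 ↦ 1  ≥
So 3 of the 9 assignments meet the threshold.

3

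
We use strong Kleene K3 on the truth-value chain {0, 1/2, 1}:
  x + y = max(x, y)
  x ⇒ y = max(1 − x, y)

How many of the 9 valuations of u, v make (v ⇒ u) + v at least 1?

7

u = 0, v = 0 ↦ 1  ≥
u = 0, v = 1/2 ↦ 1/2  <
u = 0, v = 1 ↦ 1  ≥
u = 1/2, v = 0 ↦ 1  ≥
u = 1/2, v = 1/2 ↦ 1/2  <
u = 1/2, v = 1 ↦ 1  ≥
u = 1, v = 0 ↦ 1  ≥
u = 1, v = 1/2 ↦ 1  ≥
u = 1, v = 1 ↦ 1  ≥
So 7 of the 9 assignments meet the threshold.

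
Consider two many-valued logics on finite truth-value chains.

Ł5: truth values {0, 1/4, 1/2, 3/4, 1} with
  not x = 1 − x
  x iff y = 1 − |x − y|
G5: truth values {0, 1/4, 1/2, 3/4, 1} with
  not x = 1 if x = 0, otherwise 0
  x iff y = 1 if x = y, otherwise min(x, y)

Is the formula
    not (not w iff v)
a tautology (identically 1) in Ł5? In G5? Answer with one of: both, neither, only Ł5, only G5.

neither

In Ł5: at v = 0, w = 1/4 the value is 3/4 — not a tautology.
In G5: at v = 0, w = 1/4 the value is 0 — not a tautology.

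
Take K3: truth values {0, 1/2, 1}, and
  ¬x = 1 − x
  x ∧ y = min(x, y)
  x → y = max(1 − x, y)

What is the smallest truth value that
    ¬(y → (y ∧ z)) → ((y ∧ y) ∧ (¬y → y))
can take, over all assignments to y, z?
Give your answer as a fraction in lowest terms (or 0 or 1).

1/2

Take y = 1/2, z = 0:
y ∧ z = 1/2 ∧ 0 = 0
y → (y ∧ z) = 1/2 → 0 = 1/2
¬(y → (y ∧ z)) = ¬1/2 = 1/2
y ∧ y = 1/2 ∧ 1/2 = 1/2
¬y = ¬1/2 = 1/2
¬y → y = 1/2 → 1/2 = 1/2
(y ∧ y) ∧ (¬y → y) = 1/2 ∧ 1/2 = 1/2
¬(y → (y ∧ z)) → ((y ∧ y) ∧ (¬y → y)) = 1/2 → 1/2 = 1/2
No assignment yields a value below 1/2, so this is the minimum.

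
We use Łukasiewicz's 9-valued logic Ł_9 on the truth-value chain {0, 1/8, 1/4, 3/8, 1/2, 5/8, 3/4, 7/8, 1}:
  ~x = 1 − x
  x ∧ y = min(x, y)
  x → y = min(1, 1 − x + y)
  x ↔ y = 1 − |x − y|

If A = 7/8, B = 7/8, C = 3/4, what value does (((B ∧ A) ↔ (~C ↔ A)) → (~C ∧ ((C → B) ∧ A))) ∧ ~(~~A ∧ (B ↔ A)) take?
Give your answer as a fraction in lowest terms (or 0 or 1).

B ∧ A = 7/8 ∧ 7/8 = 7/8
~C = ~3/4 = 1/4
~C ↔ A = 1/4 ↔ 7/8 = 3/8
(B ∧ A) ↔ (~C ↔ A) = 7/8 ↔ 3/8 = 1/2
~C = ~3/4 = 1/4
C → B = 3/4 → 7/8 = 1
(C → B) ∧ A = 1 ∧ 7/8 = 7/8
~C ∧ ((C → B) ∧ A) = 1/4 ∧ 7/8 = 1/4
((B ∧ A) ↔ (~C ↔ A)) → (~C ∧ ((C → B) ∧ A)) = 1/2 → 1/4 = 3/4
~A = ~7/8 = 1/8
~~A = ~1/8 = 7/8
B ↔ A = 7/8 ↔ 7/8 = 1
~~A ∧ (B ↔ A) = 7/8 ∧ 1 = 7/8
~(~~A ∧ (B ↔ A)) = ~7/8 = 1/8
(((B ∧ A) ↔ (~C ↔ A)) → (~C ∧ ((C → B) ∧ A))) ∧ ~(~~A ∧ (B ↔ A)) = 3/4 ∧ 1/8 = 1/8

1/8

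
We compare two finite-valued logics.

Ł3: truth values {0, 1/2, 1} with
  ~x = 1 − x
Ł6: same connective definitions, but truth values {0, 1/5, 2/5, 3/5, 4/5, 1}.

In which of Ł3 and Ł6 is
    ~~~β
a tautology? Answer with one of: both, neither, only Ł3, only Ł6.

In Ł3: at β = 1/2 the value is 1/2 — not a tautology.
In Ł6: at β = 1/5 the value is 4/5 — not a tautology.

neither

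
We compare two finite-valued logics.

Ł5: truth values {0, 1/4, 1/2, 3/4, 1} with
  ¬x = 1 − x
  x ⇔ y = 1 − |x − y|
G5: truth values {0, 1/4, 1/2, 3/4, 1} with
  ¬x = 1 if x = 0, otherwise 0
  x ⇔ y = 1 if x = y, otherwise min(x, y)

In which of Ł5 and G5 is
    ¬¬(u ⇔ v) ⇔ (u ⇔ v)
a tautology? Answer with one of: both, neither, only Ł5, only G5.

only Ł5

In Ł5: every assignment gives 1 — tautology.
In G5: at u = 1/4, v = 1/2 the value is 1/4 — not a tautology.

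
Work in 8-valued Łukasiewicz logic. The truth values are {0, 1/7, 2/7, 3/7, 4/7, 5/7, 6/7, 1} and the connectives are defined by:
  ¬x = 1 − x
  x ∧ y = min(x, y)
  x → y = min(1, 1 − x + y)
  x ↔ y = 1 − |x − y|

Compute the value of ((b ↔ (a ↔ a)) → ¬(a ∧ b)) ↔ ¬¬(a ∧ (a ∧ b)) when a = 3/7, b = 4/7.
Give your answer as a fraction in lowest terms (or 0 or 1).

a ↔ a = 3/7 ↔ 3/7 = 1
b ↔ (a ↔ a) = 4/7 ↔ 1 = 4/7
a ∧ b = 3/7 ∧ 4/7 = 3/7
¬(a ∧ b) = ¬3/7 = 4/7
(b ↔ (a ↔ a)) → ¬(a ∧ b) = 4/7 → 4/7 = 1
a ∧ b = 3/7 ∧ 4/7 = 3/7
a ∧ (a ∧ b) = 3/7 ∧ 3/7 = 3/7
¬(a ∧ (a ∧ b)) = ¬3/7 = 4/7
¬¬(a ∧ (a ∧ b)) = ¬4/7 = 3/7
((b ↔ (a ↔ a)) → ¬(a ∧ b)) ↔ ¬¬(a ∧ (a ∧ b)) = 1 ↔ 3/7 = 3/7

3/7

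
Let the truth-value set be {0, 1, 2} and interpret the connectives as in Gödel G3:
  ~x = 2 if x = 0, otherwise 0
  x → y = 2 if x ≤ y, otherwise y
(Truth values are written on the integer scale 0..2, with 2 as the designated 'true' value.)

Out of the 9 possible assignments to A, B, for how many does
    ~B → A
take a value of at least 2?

7

A = 0, B = 0 ↦ 0  <
A = 0, B = 1 ↦ 2  ≥
A = 0, B = 2 ↦ 2  ≥
A = 1, B = 0 ↦ 1  <
A = 1, B = 1 ↦ 2  ≥
A = 1, B = 2 ↦ 2  ≥
A = 2, B = 0 ↦ 2  ≥
A = 2, B = 1 ↦ 2  ≥
A = 2, B = 2 ↦ 2  ≥
So 7 of the 9 assignments meet the threshold.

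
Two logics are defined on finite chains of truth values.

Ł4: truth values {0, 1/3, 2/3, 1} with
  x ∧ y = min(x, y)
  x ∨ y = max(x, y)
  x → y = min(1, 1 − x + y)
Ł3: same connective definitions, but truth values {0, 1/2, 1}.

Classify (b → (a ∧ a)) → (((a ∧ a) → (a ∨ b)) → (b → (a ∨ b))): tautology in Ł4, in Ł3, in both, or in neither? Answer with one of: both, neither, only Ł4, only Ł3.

In Ł4: every assignment gives 1 — tautology.
In Ł3: every assignment gives 1 — tautology.

both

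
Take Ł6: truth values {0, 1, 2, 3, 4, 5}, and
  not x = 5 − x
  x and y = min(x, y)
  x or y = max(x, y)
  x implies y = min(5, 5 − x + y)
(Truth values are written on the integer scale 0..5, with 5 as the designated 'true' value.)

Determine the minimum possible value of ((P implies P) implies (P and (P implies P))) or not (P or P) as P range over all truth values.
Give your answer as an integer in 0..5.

3

Take P = 2:
P implies P = 2 implies 2 = 5
P implies P = 2 implies 2 = 5
P and (P implies P) = 2 and 5 = 2
(P implies P) implies (P and (P implies P)) = 5 implies 2 = 2
P or P = 2 or 2 = 2
not (P or P) = not 2 = 3
((P implies P) implies (P and (P implies P))) or not (P or P) = 2 or 3 = 3
No assignment yields a value below 3, so this is the minimum.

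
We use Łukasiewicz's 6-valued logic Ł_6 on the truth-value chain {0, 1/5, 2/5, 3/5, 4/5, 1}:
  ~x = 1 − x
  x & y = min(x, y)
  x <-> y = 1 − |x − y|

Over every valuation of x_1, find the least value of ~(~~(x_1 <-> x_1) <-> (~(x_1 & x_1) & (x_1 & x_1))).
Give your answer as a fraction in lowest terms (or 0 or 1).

3/5

Take x_1 = 2/5:
x_1 <-> x_1 = 2/5 <-> 2/5 = 1
~(x_1 <-> x_1) = ~1 = 0
~~(x_1 <-> x_1) = ~0 = 1
x_1 & x_1 = 2/5 & 2/5 = 2/5
~(x_1 & x_1) = ~2/5 = 3/5
x_1 & x_1 = 2/5 & 2/5 = 2/5
~(x_1 & x_1) & (x_1 & x_1) = 3/5 & 2/5 = 2/5
~~(x_1 <-> x_1) <-> (~(x_1 & x_1) & (x_1 & x_1)) = 1 <-> 2/5 = 2/5
~(~~(x_1 <-> x_1) <-> (~(x_1 & x_1) & (x_1 & x_1))) = ~2/5 = 3/5
No assignment yields a value below 3/5, so this is the minimum.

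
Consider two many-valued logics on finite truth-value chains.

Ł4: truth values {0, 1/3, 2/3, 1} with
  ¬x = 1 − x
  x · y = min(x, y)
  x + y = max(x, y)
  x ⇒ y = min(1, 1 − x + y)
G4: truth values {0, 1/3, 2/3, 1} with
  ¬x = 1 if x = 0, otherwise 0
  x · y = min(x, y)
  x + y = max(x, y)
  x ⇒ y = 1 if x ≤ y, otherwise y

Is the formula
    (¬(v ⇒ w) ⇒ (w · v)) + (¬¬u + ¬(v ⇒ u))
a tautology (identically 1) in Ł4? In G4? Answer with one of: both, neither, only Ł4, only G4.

In Ł4: at u = 0, v = 1/3, w = 0 the value is 2/3 — not a tautology.
In G4: every assignment gives 1 — tautology.

only G4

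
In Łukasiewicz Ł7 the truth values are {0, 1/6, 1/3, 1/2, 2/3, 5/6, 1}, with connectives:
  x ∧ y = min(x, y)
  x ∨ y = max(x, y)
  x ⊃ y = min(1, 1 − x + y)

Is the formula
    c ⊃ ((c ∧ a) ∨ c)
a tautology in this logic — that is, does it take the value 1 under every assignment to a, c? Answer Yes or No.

Yes

At a = 1/3, c = 1/6, for instance:
c ∧ a = 1/6 ∧ 1/3 = 1/6
(c ∧ a) ∨ c = 1/6 ∨ 1/6 = 1/6
c ⊃ ((c ∧ a) ∨ c) = 1/6 ⊃ 1/6 = 1
and checking the remaining 48 assignments likewise gives ≥ 1 in every case.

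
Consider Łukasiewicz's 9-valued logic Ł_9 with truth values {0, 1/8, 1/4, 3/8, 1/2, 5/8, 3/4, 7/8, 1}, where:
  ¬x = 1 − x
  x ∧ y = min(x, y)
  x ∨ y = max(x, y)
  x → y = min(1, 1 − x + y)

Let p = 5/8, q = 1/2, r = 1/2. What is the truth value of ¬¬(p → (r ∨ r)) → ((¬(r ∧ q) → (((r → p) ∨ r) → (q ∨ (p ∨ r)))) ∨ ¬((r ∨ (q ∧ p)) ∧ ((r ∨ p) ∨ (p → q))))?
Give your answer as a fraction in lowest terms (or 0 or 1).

1

r ∨ r = 1/2 ∨ 1/2 = 1/2
p → (r ∨ r) = 5/8 → 1/2 = 7/8
¬(p → (r ∨ r)) = ¬7/8 = 1/8
¬¬(p → (r ∨ r)) = ¬1/8 = 7/8
r ∧ q = 1/2 ∧ 1/2 = 1/2
¬(r ∧ q) = ¬1/2 = 1/2
r → p = 1/2 → 5/8 = 1
(r → p) ∨ r = 1 ∨ 1/2 = 1
p ∨ r = 5/8 ∨ 1/2 = 5/8
q ∨ (p ∨ r) = 1/2 ∨ 5/8 = 5/8
((r → p) ∨ r) → (q ∨ (p ∨ r)) = 1 → 5/8 = 5/8
¬(r ∧ q) → (((r → p) ∨ r) → (q ∨ (p ∨ r))) = 1/2 → 5/8 = 1
q ∧ p = 1/2 ∧ 5/8 = 1/2
r ∨ (q ∧ p) = 1/2 ∨ 1/2 = 1/2
r ∨ p = 1/2 ∨ 5/8 = 5/8
p → q = 5/8 → 1/2 = 7/8
(r ∨ p) ∨ (p → q) = 5/8 ∨ 7/8 = 7/8
(r ∨ (q ∧ p)) ∧ ((r ∨ p) ∨ (p → q)) = 1/2 ∧ 7/8 = 1/2
¬((r ∨ (q ∧ p)) ∧ ((r ∨ p) ∨ (p → q))) = ¬1/2 = 1/2
(¬(r ∧ q) → (((r → p) ∨ r) → (q ∨ (p ∨ r)))) ∨ ¬((r ∨ (q ∧ p)) ∧ ((r ∨ p) ∨ (p → q))) = 1 ∨ 1/2 = 1
¬¬(p → (r ∨ r)) → ((¬(r ∧ q) → (((r → p) ∨ r) → (q ∨ (p ∨ r)))) ∨ ¬((r ∨ (q ∧ p)) ∧ ((r ∨ p) ∨ (p → q)))) = 7/8 → 1 = 1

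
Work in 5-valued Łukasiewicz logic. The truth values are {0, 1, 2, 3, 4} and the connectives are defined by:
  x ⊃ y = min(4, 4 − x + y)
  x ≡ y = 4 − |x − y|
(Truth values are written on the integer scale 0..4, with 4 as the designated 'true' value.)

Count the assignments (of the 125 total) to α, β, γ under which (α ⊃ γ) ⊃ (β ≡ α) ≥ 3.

value 4: 52 assignments (counts)
value 3: 32 assignments (counts)
value 2: 22 assignments
value 1: 13 assignments
value 0: 6 assignments
So 84 of the 125 assignments meet the threshold.

84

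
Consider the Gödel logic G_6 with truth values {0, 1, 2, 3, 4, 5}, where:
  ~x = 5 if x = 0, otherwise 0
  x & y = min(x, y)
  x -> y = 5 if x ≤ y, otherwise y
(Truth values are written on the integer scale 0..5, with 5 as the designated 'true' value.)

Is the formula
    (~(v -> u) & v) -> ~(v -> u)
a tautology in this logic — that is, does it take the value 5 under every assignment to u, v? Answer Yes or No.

Yes

At u = 4, v = 0, for instance:
v -> u = 0 -> 4 = 5
~(v -> u) = ~5 = 0
~(v -> u) & v = 0 & 0 = 0
(~(v -> u) & v) -> ~(v -> u) = 0 -> 0 = 5
and checking the remaining 35 assignments likewise gives ≥ 5 in every case.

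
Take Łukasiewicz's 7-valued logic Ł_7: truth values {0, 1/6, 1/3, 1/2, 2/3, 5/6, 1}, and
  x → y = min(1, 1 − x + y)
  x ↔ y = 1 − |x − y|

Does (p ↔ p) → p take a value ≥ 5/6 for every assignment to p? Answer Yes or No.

No

Counterexample: take p = 0.
p ↔ p = 0 ↔ 0 = 1
(p ↔ p) → p = 1 → 0 = 0
This gives 0, which is below 5/6.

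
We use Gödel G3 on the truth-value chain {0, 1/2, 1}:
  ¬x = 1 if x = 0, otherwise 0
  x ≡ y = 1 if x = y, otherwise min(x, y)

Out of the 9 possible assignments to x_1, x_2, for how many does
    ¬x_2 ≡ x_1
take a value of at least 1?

x_1 = 0, x_2 = 0 ↦ 0  <
x_1 = 0, x_2 = 1/2 ↦ 1  ≥
x_1 = 0, x_2 = 1 ↦ 1  ≥
x_1 = 1/2, x_2 = 0 ↦ 1/2  <
x_1 = 1/2, x_2 = 1/2 ↦ 0  <
x_1 = 1/2, x_2 = 1 ↦ 0  <
x_1 = 1, x_2 = 0 ↦ 1  ≥
x_1 = 1, x_2 = 1/2 ↦ 0  <
x_1 = 1, x_2 = 1 ↦ 0  <
So 3 of the 9 assignments meet the threshold.

3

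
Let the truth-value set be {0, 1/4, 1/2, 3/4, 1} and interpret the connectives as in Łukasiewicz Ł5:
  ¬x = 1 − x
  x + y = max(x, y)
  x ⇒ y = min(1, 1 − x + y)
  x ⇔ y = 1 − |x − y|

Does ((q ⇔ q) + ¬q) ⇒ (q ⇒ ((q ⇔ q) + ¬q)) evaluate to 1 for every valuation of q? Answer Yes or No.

q = 0 ↦ 1
q = 1/4 ↦ 1
q = 1/2 ↦ 1
q = 3/4 ↦ 1
q = 1 ↦ 1
Every assignment gives a value ≥ 1.

Yes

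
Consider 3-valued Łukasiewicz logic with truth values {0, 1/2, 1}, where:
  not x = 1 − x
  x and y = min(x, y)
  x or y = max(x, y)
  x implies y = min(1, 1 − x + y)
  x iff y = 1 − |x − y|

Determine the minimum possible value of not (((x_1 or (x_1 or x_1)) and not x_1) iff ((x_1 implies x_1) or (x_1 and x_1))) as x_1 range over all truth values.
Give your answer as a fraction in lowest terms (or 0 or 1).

Take x_1 = 1/2:
x_1 or x_1 = 1/2 or 1/2 = 1/2
x_1 or (x_1 or x_1) = 1/2 or 1/2 = 1/2
not x_1 = not 1/2 = 1/2
(x_1 or (x_1 or x_1)) and not x_1 = 1/2 and 1/2 = 1/2
x_1 implies x_1 = 1/2 implies 1/2 = 1
x_1 and x_1 = 1/2 and 1/2 = 1/2
(x_1 implies x_1) or (x_1 and x_1) = 1 or 1/2 = 1
((x_1 or (x_1 or x_1)) and not x_1) iff ((x_1 implies x_1) or (x_1 and x_1)) = 1/2 iff 1 = 1/2
not (((x_1 or (x_1 or x_1)) and not x_1) iff ((x_1 implies x_1) or (x_1 and x_1))) = not 1/2 = 1/2
No assignment yields a value below 1/2, so this is the minimum.

1/2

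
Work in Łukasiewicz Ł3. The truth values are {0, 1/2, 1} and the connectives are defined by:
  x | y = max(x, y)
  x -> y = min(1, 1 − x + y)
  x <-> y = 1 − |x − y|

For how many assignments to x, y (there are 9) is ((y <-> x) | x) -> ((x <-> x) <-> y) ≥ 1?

4

x = 0, y = 0 ↦ 0  <
x = 0, y = 1/2 ↦ 1  ≥
x = 0, y = 1 ↦ 1  ≥
x = 1/2, y = 0 ↦ 1/2  <
x = 1/2, y = 1/2 ↦ 1/2  <
x = 1/2, y = 1 ↦ 1  ≥
x = 1, y = 0 ↦ 0  <
x = 1, y = 1/2 ↦ 1/2  <
x = 1, y = 1 ↦ 1  ≥
So 4 of the 9 assignments meet the threshold.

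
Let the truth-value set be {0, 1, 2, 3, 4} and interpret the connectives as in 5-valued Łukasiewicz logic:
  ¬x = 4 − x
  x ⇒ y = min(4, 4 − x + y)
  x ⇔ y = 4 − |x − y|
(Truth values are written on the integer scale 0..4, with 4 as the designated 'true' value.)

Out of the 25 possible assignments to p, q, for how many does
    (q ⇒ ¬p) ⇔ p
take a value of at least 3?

8

value 4: 3 assignments (counts)
value 3: 5 assignments (counts)
value 2: 6 assignments
value 1: 5 assignments
value 0: 6 assignments
So 8 of the 25 assignments meet the threshold.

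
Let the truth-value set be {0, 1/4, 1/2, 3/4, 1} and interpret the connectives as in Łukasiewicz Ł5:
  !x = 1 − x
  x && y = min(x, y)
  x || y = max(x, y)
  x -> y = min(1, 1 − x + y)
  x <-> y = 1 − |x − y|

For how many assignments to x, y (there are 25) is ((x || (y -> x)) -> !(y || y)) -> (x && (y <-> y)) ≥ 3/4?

value 1: 12 assignments (counts)
value 3/4: 2 assignments (counts)
value 1/2: 5 assignments
value 1/4: 1 assignment
value 0: 5 assignments
So 14 of the 25 assignments meet the threshold.

14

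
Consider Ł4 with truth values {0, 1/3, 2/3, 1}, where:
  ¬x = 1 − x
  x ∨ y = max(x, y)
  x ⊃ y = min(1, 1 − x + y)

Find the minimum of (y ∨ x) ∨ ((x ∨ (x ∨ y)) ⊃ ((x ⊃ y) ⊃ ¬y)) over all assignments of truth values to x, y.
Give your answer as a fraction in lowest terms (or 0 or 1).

Take x = 0, y = 2/3:
y ∨ x = 2/3 ∨ 0 = 2/3
x ∨ y = 0 ∨ 2/3 = 2/3
x ∨ (x ∨ y) = 0 ∨ 2/3 = 2/3
x ⊃ y = 0 ⊃ 2/3 = 1
¬y = ¬2/3 = 1/3
(x ⊃ y) ⊃ ¬y = 1 ⊃ 1/3 = 1/3
(x ∨ (x ∨ y)) ⊃ ((x ⊃ y) ⊃ ¬y) = 2/3 ⊃ 1/3 = 2/3
(y ∨ x) ∨ ((x ∨ (x ∨ y)) ⊃ ((x ⊃ y) ⊃ ¬y)) = 2/3 ∨ 2/3 = 2/3
No assignment yields a value below 2/3, so this is the minimum.

2/3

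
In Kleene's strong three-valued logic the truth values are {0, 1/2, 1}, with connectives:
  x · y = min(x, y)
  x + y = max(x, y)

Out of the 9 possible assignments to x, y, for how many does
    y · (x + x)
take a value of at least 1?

x = 0, y = 0 ↦ 0  <
x = 0, y = 1/2 ↦ 0  <
x = 0, y = 1 ↦ 0  <
x = 1/2, y = 0 ↦ 0  <
x = 1/2, y = 1/2 ↦ 1/2  <
x = 1/2, y = 1 ↦ 1/2  <
x = 1, y = 0 ↦ 0  <
x = 1, y = 1/2 ↦ 1/2  <
x = 1, y = 1 ↦ 1  ≥
So 1 of the 9 assignments meets the threshold.

1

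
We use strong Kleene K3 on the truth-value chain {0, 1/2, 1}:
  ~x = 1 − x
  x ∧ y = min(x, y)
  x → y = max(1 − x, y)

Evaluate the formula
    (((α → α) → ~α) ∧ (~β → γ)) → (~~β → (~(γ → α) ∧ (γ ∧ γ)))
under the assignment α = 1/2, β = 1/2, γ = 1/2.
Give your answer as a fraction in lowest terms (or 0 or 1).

α → α = 1/2 → 1/2 = 1/2
~α = ~1/2 = 1/2
(α → α) → ~α = 1/2 → 1/2 = 1/2
~β = ~1/2 = 1/2
~β → γ = 1/2 → 1/2 = 1/2
((α → α) → ~α) ∧ (~β → γ) = 1/2 ∧ 1/2 = 1/2
~β = ~1/2 = 1/2
~~β = ~1/2 = 1/2
γ → α = 1/2 → 1/2 = 1/2
~(γ → α) = ~1/2 = 1/2
γ ∧ γ = 1/2 ∧ 1/2 = 1/2
~(γ → α) ∧ (γ ∧ γ) = 1/2 ∧ 1/2 = 1/2
~~β → (~(γ → α) ∧ (γ ∧ γ)) = 1/2 → 1/2 = 1/2
(((α → α) → ~α) ∧ (~β → γ)) → (~~β → (~(γ → α) ∧ (γ ∧ γ))) = 1/2 → 1/2 = 1/2

1/2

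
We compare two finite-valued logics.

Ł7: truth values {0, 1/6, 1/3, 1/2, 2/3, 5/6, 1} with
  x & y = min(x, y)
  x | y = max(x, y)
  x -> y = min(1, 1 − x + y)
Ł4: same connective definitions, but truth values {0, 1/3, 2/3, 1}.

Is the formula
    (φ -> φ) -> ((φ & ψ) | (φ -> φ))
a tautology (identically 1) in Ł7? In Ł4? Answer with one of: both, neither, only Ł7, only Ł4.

In Ł7: every assignment gives 1 — tautology.
In Ł4: every assignment gives 1 — tautology.

both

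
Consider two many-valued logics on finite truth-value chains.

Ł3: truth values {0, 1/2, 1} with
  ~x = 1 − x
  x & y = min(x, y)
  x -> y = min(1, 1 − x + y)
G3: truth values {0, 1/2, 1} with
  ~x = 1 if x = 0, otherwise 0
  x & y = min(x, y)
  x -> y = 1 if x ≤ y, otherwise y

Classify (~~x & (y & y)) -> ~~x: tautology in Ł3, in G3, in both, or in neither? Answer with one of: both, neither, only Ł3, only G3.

In Ł3: every assignment gives 1 — tautology.
In G3: every assignment gives 1 — tautology.

both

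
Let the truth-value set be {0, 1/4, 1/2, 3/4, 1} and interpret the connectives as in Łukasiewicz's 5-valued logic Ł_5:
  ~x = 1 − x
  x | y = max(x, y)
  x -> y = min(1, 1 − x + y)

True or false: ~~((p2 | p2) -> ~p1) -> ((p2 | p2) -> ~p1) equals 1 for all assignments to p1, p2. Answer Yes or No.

At p1 = 1, p2 = 1/4, for instance:
p2 | p2 = 1/4 | 1/4 = 1/4
~p1 = ~1 = 0
(p2 | p2) -> ~p1 = 1/4 -> 0 = 3/4
~((p2 | p2) -> ~p1) = ~3/4 = 1/4
~~((p2 | p2) -> ~p1) = ~1/4 = 3/4
~~((p2 | p2) -> ~p1) -> ((p2 | p2) -> ~p1) = 3/4 -> 3/4 = 1
and checking the remaining 24 assignments likewise gives ≥ 1 in every case.

Yes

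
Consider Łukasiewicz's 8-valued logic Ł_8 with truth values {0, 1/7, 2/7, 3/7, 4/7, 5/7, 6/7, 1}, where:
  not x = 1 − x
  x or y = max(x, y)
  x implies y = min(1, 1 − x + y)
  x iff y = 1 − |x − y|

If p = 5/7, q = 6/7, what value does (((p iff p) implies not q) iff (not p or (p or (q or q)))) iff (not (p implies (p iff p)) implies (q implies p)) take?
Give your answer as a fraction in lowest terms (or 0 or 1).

p iff p = 5/7 iff 5/7 = 1
not q = not 6/7 = 1/7
(p iff p) implies not q = 1 implies 1/7 = 1/7
not p = not 5/7 = 2/7
q or q = 6/7 or 6/7 = 6/7
p or (q or q) = 5/7 or 6/7 = 6/7
not p or (p or (q or q)) = 2/7 or 6/7 = 6/7
((p iff p) implies not q) iff (not p or (p or (q or q))) = 1/7 iff 6/7 = 2/7
p iff p = 5/7 iff 5/7 = 1
p implies (p iff p) = 5/7 implies 1 = 1
not (p implies (p iff p)) = not 1 = 0
q implies p = 6/7 implies 5/7 = 6/7
not (p implies (p iff p)) implies (q implies p) = 0 implies 6/7 = 1
(((p iff p) implies not q) iff (not p or (p or (q or q)))) iff (not (p implies (p iff p)) implies (q implies p)) = 2/7 iff 1 = 2/7

2/7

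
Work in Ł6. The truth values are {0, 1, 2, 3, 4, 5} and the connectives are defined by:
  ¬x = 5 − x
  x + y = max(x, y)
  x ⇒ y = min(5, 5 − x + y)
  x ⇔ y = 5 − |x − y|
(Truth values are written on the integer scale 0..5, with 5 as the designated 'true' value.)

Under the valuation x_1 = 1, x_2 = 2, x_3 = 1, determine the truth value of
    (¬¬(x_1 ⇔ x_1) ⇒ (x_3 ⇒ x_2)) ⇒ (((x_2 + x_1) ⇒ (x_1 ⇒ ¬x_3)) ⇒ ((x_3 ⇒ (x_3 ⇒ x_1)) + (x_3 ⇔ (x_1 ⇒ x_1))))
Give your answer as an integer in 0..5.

x_1 ⇔ x_1 = 1 ⇔ 1 = 5
¬(x_1 ⇔ x_1) = ¬5 = 0
¬¬(x_1 ⇔ x_1) = ¬0 = 5
x_3 ⇒ x_2 = 1 ⇒ 2 = 5
¬¬(x_1 ⇔ x_1) ⇒ (x_3 ⇒ x_2) = 5 ⇒ 5 = 5
x_2 + x_1 = 2 + 1 = 2
¬x_3 = ¬1 = 4
x_1 ⇒ ¬x_3 = 1 ⇒ 4 = 5
(x_2 + x_1) ⇒ (x_1 ⇒ ¬x_3) = 2 ⇒ 5 = 5
x_3 ⇒ x_1 = 1 ⇒ 1 = 5
x_3 ⇒ (x_3 ⇒ x_1) = 1 ⇒ 5 = 5
x_1 ⇒ x_1 = 1 ⇒ 1 = 5
x_3 ⇔ (x_1 ⇒ x_1) = 1 ⇔ 5 = 1
(x_3 ⇒ (x_3 ⇒ x_1)) + (x_3 ⇔ (x_1 ⇒ x_1)) = 5 + 1 = 5
((x_2 + x_1) ⇒ (x_1 ⇒ ¬x_3)) ⇒ ((x_3 ⇒ (x_3 ⇒ x_1)) + (x_3 ⇔ (x_1 ⇒ x_1))) = 5 ⇒ 5 = 5
(¬¬(x_1 ⇔ x_1) ⇒ (x_3 ⇒ x_2)) ⇒ (((x_2 + x_1) ⇒ (x_1 ⇒ ¬x_3)) ⇒ ((x_3 ⇒ (x_3 ⇒ x_1)) + (x_3 ⇔ (x_1 ⇒ x_1)))) = 5 ⇒ 5 = 5

5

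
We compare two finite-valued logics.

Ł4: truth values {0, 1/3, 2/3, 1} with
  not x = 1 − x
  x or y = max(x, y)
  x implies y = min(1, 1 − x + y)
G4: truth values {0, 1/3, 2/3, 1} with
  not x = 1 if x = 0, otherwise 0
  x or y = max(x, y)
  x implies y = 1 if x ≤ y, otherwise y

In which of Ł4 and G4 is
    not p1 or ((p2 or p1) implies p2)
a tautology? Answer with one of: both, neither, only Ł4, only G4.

neither

In Ł4: at p1 = 1/3, p2 = 0 the value is 2/3 — not a tautology.
In G4: at p1 = 1/3, p2 = 0 the value is 0 — not a tautology.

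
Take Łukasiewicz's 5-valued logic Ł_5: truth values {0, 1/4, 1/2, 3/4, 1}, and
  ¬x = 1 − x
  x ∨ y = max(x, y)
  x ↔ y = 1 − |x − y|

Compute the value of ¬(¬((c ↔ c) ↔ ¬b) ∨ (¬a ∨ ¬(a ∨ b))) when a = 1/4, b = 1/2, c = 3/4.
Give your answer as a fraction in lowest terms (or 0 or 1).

1/4

c ↔ c = 3/4 ↔ 3/4 = 1
¬b = ¬1/2 = 1/2
(c ↔ c) ↔ ¬b = 1 ↔ 1/2 = 1/2
¬((c ↔ c) ↔ ¬b) = ¬1/2 = 1/2
¬a = ¬1/4 = 3/4
a ∨ b = 1/4 ∨ 1/2 = 1/2
¬(a ∨ b) = ¬1/2 = 1/2
¬a ∨ ¬(a ∨ b) = 3/4 ∨ 1/2 = 3/4
¬((c ↔ c) ↔ ¬b) ∨ (¬a ∨ ¬(a ∨ b)) = 1/2 ∨ 3/4 = 3/4
¬(¬((c ↔ c) ↔ ¬b) ∨ (¬a ∨ ¬(a ∨ b))) = ¬3/4 = 1/4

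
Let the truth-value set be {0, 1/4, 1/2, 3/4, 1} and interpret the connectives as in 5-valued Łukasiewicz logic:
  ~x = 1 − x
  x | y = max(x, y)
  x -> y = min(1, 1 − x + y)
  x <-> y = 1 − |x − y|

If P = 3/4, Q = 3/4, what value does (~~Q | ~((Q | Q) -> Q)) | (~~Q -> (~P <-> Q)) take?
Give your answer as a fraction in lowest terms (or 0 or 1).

~Q = ~3/4 = 1/4
~~Q = ~1/4 = 3/4
Q | Q = 3/4 | 3/4 = 3/4
(Q | Q) -> Q = 3/4 -> 3/4 = 1
~((Q | Q) -> Q) = ~1 = 0
~~Q | ~((Q | Q) -> Q) = 3/4 | 0 = 3/4
~Q = ~3/4 = 1/4
~~Q = ~1/4 = 3/4
~P = ~3/4 = 1/4
~P <-> Q = 1/4 <-> 3/4 = 1/2
~~Q -> (~P <-> Q) = 3/4 -> 1/2 = 3/4
(~~Q | ~((Q | Q) -> Q)) | (~~Q -> (~P <-> Q)) = 3/4 | 3/4 = 3/4

3/4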